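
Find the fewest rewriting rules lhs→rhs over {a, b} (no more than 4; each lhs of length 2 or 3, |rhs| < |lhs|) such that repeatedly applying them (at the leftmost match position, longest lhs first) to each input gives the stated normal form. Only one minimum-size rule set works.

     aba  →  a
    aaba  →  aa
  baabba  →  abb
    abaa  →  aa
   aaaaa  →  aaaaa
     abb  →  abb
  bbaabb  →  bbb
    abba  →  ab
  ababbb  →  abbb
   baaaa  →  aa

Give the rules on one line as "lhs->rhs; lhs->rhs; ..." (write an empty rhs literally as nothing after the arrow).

aba->a; ba->; baa->ab

  | aba => a
  | aaba => aa
  | baabba => abbba => abb
  | abaa => aa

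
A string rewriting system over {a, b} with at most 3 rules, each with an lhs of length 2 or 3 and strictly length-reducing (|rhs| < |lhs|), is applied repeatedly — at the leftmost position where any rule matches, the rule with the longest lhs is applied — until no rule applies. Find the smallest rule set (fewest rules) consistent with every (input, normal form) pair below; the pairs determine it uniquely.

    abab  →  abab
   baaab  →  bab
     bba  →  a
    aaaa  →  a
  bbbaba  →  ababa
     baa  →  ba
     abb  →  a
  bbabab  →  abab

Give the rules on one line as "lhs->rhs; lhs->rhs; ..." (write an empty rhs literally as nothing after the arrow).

aa->a; bb->a

  | abab
  | baaab => baab => bab
  | bba => aa => a
  | aaaa => aaa => aa => a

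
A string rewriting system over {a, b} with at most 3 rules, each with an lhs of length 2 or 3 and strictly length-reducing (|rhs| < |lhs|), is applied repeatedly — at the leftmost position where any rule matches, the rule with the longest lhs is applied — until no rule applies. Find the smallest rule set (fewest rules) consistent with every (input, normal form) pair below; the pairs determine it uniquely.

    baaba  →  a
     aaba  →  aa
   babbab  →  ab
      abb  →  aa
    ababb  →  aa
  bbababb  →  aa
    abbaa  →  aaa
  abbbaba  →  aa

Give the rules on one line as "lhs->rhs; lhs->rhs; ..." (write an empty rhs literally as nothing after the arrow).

ba->; bb->a; bba->a

  | baaba => aba => a
  | aaba => aa
  | babbab => bbab => ab
  | abb => aa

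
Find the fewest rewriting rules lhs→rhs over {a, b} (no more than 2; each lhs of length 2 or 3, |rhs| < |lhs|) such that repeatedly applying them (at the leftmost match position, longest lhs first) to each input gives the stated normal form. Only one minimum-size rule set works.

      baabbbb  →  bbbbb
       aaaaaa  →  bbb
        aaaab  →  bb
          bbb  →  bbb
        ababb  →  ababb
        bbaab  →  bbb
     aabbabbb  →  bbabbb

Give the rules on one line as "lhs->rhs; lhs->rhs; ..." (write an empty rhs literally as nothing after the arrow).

aa->b; aab->b

  | baabbbb => bbbbb
  | aaaaaa => baaaa => bbaa => bbb
  | aaaab => baab => bb
  | bbb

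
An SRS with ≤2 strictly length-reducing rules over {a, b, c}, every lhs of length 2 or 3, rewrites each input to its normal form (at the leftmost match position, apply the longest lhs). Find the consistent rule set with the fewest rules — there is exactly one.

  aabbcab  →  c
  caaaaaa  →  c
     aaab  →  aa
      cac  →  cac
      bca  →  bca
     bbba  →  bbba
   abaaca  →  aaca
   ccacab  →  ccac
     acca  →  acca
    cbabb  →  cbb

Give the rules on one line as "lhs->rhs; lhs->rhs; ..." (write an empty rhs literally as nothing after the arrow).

ab->; caa->c

  | aabbcab => abcab => cab => c
  | caaaaaa => caaaa => caa => c
  | aaab => aa
  | cac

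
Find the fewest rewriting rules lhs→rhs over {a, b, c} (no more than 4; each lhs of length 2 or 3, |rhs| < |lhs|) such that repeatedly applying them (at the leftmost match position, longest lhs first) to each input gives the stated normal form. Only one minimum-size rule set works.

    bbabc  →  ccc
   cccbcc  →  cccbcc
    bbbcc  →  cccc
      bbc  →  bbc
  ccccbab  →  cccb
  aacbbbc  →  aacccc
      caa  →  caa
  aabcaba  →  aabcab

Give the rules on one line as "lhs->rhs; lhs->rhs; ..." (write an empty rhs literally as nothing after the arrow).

  | bbabc => bbbc => ccc
  | cccbcc
  | bbbcc => cccc
  | bbc

ba->b; bbb->cc; cba->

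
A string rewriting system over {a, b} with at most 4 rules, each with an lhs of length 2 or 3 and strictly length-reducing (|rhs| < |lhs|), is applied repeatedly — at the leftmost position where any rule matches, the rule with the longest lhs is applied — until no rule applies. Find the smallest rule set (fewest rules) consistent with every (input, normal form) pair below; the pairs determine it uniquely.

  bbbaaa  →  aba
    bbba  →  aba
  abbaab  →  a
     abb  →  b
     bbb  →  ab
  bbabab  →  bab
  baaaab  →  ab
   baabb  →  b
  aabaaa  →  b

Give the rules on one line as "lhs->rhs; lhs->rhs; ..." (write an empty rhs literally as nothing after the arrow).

aa->b; aaa->a; bb->a; bba->

  | bbbaaa => abaaa => aba
  | bbba => aba
  | abbaab => aab => bb => a
  | abb => aa => b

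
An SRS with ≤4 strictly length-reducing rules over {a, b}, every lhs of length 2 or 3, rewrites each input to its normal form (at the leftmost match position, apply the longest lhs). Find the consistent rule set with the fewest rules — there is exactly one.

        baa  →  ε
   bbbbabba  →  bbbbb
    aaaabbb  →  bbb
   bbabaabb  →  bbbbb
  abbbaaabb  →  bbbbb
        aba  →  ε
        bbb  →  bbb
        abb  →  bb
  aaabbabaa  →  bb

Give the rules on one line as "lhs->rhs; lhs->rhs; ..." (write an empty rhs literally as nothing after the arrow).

  | baa => ba => ε
  | bbbbabba => bbbbbba => bbbbb
  | aaaabbb => aaabbb => aabbb => abbb => bbb
  | bbabaabb => bbbaabb => bbbabb => bbbbb

ab->b; ba->; baa->ba; bab->bb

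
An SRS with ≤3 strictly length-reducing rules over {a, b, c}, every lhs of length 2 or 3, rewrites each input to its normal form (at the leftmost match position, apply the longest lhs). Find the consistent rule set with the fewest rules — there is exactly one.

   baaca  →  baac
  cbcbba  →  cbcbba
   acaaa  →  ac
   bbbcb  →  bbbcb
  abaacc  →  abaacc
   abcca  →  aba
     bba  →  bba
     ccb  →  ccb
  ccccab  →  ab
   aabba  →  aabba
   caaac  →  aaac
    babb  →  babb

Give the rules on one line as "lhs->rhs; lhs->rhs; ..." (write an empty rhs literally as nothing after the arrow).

aca->ac; ca->a

  | baaca => baac
  | cbcbba
  | acaaa => acaa => aca => ac
  | bbbcb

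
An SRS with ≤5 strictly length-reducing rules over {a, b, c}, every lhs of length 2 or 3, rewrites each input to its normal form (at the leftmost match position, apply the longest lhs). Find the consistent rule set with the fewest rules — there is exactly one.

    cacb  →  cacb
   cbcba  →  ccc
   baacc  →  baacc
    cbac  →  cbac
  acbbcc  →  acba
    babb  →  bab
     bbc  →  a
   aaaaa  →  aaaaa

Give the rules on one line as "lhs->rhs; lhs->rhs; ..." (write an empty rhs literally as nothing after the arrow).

  | cacb
  | cbcba => caba => ccc
  | baacc
  | cbac

aba->cc; bb->b; bc->a; bcc->ba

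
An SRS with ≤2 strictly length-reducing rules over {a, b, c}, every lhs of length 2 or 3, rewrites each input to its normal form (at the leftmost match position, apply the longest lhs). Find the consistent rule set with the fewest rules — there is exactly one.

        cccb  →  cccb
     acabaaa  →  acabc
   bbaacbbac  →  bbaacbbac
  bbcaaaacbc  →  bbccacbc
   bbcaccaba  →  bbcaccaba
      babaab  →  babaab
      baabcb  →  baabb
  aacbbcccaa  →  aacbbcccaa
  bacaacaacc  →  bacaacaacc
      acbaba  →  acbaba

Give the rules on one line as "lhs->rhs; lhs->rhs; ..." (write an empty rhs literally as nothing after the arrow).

  | cccb
  | acabaaa => acabc
  | bbaacbbac
  | bbcaaaacbc => bbccacbc

aaa->c; bcb->bb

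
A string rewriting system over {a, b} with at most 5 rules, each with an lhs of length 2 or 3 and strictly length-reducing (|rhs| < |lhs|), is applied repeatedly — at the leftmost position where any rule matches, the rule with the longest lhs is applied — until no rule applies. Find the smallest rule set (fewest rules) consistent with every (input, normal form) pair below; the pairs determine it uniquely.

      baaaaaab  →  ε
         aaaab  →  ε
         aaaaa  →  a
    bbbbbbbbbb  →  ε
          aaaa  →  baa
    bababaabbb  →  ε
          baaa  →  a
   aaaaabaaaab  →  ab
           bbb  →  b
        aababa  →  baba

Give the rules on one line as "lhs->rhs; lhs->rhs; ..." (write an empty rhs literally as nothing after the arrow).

  | baaaaaab => bbaaaab => aaaab => baab => bb => ε
  | aaaab => baab => bb => ε
  | aaaaa => baaa => bba => a
  | bbbbbbbbbb => bbbbbbbb => bbbbbb => bbbb => bb => ε

aaa->ba; aab->b; abb->ba; bb->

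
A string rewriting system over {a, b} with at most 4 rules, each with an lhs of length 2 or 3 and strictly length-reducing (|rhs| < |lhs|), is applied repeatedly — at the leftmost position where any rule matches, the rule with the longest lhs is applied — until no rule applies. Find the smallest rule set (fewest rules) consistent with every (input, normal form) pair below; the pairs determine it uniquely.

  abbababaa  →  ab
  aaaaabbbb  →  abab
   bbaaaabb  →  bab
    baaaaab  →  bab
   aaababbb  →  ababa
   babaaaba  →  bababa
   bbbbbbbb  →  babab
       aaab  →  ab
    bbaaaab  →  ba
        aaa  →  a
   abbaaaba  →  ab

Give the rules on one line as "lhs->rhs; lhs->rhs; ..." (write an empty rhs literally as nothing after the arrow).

  | abbababaa => abbbabaa => abaabaa => abbaa => abba => abb => ab
  | aaaaabbbb => aaabbbb => abbbb => abab
  | bbaaaabb => bbaaabb => bbaabb => bbabb => bbbb => bab
  | baaaaab => baaab => bab

aa->; bb->b; bba->bb; bbb->ba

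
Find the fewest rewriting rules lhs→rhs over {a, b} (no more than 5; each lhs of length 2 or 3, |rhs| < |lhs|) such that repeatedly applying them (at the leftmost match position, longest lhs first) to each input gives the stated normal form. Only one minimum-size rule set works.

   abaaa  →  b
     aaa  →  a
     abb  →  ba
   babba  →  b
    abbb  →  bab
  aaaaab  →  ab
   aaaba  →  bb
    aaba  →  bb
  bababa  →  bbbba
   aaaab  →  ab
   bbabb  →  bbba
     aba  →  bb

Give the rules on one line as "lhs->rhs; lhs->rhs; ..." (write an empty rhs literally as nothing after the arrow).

  | abaaa => bbaa => b
  | aaa => aa => a
  | abb => ba
  | babba => bbaa => b

aa->a; aba->bb; abb->ba; baa->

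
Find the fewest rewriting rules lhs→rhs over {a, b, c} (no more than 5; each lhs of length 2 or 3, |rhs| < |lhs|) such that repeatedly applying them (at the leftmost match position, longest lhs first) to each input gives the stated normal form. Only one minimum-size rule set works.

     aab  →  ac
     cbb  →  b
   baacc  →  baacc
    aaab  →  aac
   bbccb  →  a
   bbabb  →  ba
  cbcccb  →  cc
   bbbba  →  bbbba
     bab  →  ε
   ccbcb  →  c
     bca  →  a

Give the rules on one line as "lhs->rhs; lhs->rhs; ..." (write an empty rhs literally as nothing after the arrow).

  | aab => ac
  | cbb => b
  | baacc
  | aaab => aac

ab->c; bc->; bcb->a; cb->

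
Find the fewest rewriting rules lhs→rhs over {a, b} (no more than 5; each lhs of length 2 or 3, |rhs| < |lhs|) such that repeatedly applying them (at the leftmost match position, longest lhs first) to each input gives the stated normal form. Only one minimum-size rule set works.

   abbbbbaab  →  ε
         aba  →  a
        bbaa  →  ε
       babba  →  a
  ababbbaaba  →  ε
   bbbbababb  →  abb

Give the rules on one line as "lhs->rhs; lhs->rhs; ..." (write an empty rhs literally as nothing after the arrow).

aa->; ba->; bab->a; bbb->bb

  | abbbbbaab => abbbbaab => abbbaab => abbaab => abab => aa => ε
  | aba => a
  | bbaa => ba => ε
  | babba => aba => a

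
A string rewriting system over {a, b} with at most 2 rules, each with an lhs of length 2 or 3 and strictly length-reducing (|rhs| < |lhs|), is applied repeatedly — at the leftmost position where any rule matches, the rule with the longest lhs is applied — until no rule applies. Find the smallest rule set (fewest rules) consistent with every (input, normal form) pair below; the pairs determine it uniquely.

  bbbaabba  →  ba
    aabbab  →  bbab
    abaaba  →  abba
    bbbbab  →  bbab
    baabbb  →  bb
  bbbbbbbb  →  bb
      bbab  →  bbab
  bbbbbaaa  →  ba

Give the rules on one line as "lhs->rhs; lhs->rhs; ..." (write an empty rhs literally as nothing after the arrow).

  | bbbaabba => baabba => bbba => ba
  | aabbab => bbab
  | abaaba => abba
  | bbbbab => bbab

aa->; bbb->b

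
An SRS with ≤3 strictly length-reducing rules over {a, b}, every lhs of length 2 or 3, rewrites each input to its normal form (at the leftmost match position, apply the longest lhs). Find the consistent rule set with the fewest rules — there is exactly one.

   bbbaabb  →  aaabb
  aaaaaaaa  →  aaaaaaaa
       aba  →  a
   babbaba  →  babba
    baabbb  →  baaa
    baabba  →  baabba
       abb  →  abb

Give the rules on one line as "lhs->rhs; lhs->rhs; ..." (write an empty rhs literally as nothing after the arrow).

aba->a; bbb->a

  | bbbaabb => aaabb
  | aaaaaaaa
  | aba => a
  | babbaba => babba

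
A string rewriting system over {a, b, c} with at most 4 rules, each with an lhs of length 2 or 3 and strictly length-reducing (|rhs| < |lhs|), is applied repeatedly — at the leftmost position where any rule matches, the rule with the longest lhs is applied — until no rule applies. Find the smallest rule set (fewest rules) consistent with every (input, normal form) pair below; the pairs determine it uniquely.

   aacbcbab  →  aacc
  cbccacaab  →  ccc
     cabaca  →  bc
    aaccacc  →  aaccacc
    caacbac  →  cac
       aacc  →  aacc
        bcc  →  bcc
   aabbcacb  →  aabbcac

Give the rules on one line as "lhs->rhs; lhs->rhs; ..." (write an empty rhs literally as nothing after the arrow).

aca->; cab->bc; cb->c

  | aacbcbab => aaccbab => aaccab => aacbc => aacc
  | cbccacaab => cccacaab => cccab => ccbc => ccc
  | cabaca => bcaca => bc
  | aaccacc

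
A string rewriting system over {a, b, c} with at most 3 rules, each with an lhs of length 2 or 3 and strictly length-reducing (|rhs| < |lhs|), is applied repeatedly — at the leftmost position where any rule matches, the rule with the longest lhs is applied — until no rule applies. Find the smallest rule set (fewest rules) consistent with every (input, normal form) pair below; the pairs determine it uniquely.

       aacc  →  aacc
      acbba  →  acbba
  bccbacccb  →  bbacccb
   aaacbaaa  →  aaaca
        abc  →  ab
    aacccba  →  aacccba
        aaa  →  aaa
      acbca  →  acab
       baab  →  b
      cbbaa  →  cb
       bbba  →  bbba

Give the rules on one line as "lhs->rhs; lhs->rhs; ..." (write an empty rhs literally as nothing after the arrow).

  | aacc
  | acbba
  | bccbacccb => bcbacccb => bbacccb
  | aaacbaaa => aaaca

baa->; bc->b; bca->ab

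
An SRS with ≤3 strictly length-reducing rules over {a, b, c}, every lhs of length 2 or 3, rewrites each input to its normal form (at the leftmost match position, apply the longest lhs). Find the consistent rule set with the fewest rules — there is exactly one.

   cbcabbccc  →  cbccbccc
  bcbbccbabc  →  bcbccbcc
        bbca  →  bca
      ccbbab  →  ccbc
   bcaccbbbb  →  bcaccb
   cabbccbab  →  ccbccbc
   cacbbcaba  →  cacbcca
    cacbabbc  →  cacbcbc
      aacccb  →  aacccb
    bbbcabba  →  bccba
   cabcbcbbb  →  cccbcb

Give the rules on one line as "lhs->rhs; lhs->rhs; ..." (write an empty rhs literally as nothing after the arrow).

ab->c; bb->b

  | cbcabbccc => cbccbccc
  | bcbbccbabc => bcbccbabc => bcbccbcc
  | bbca => bca
  | ccbbab => ccbab => ccbc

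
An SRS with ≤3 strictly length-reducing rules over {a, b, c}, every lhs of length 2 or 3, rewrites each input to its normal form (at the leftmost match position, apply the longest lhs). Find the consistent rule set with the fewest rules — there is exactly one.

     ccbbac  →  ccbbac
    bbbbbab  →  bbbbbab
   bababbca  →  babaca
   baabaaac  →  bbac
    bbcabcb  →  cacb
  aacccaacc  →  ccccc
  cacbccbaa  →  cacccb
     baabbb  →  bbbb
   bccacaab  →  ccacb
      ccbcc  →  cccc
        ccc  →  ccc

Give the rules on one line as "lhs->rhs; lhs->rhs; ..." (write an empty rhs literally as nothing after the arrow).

aa->; bc->c

  | ccbbac
  | bbbbbab
  | bababbca => bababca => babaca
  | baabaaac => bbaaac => bbac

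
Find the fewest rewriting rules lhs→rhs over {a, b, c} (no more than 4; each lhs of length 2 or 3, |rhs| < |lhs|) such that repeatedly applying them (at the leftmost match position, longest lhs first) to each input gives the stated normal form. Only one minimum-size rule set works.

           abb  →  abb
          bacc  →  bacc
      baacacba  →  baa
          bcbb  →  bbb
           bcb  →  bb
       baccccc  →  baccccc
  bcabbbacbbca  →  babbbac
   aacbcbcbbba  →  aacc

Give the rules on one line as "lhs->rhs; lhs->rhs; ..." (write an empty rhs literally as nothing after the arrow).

  | abb
  | bacc
  | baacacba => baacba => baaca => baa
  | bcbb => bbb

bc->b; ca->; cb->c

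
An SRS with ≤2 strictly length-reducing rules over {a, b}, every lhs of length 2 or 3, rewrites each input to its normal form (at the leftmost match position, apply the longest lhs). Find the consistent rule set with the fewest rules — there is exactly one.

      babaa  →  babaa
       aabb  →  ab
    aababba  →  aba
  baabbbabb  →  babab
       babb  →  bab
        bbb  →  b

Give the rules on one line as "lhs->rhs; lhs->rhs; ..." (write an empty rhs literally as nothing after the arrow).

  | babaa
  | aabb => ab
  | aababba => aabba => aba
  | baabbbabb => babbabb => bababb => babab

aab->a; bb->b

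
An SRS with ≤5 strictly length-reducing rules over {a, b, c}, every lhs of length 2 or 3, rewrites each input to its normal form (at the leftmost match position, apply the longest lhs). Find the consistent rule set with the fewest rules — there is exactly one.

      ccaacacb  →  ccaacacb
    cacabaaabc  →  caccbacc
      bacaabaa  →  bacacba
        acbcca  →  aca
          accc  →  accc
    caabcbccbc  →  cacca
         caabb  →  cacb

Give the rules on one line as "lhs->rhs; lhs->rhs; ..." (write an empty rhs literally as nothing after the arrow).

  | ccaacacb
  | cacabaaabc => caccbaabc => caccbacc
  | bacaabaa => bacacba
  | acbcca => aca

ab->c; aba->cb; bc->a; bcc->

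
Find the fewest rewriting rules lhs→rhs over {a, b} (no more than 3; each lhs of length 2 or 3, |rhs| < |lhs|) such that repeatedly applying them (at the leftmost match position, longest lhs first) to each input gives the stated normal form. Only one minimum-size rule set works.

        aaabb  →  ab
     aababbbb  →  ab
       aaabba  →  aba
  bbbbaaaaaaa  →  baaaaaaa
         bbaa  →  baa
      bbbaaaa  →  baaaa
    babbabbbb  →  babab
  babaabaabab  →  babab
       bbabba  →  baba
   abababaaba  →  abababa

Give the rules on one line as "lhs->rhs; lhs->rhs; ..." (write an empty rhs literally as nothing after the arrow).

  | aaabb => ab
  | aababbbb => abbbb => abbb => abb => ab
  | aaabba => aba
  | bbbbaaaaaaa => bbbaaaaaaa => bbaaaaaaa => baaaaaaa

aab->; bb->b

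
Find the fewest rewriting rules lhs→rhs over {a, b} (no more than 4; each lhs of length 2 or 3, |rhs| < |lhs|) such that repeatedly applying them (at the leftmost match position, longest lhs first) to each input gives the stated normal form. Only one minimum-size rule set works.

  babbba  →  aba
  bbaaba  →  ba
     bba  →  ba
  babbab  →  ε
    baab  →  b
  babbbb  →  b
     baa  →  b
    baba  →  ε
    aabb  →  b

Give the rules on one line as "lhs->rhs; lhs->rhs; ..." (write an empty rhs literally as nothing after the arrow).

aa->; bab->a; bb->b; bbb->ab

  | babbba => abba => aba
  | bbaaba => baaba => bba => ba
  | bba => ba
  | babbab => abab => aa => ε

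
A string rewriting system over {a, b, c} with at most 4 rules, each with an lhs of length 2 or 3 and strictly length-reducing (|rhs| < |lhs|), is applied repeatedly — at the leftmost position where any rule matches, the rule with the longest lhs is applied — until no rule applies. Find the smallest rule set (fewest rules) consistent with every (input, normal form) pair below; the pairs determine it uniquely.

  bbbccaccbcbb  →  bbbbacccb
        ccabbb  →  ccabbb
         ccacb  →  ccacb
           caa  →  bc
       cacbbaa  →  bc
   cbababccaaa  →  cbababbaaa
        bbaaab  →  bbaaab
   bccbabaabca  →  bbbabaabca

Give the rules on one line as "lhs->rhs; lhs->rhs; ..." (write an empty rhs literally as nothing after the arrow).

  | bbbccaccbcbb => bbbbaccbcbb => bbbbacccb
  | ccabbb
  | ccacb
  | caa => bc

bcb->c; bcc->bb; caa->bc; cbb->ab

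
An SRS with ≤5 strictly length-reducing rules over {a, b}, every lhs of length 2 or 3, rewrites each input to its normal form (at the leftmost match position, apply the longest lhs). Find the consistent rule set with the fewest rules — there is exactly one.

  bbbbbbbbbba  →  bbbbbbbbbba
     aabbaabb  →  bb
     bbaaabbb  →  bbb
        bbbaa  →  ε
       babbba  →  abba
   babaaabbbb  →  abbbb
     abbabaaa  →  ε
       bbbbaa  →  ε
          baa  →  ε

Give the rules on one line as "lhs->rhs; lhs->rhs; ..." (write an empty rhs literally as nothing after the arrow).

  | bbbbbbbbbba
  | aabbaabb => bbaabb => baabb => aabb => bb
  | bbaaabbb => baaabbb => aaabbb => bbb
  | bbbaa => bbaa => baa => aa => ε

aa->; aaa->; baa->aa; bab->a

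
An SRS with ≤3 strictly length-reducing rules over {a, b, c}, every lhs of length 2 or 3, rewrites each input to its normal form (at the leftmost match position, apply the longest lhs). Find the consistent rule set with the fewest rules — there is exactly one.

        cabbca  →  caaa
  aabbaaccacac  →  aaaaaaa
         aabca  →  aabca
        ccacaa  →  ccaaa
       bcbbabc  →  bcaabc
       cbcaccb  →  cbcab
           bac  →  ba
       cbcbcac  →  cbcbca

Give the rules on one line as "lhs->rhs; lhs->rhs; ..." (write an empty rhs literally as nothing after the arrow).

  | cabbca => caaca => caaa
  | aabbaaccacac => aaaaaccacac => aaaaacacac => aaaaaacac => aaaaaaac => aaaaaaa
  | aabca
  | ccacaa => ccaaa

ac->a; bb->a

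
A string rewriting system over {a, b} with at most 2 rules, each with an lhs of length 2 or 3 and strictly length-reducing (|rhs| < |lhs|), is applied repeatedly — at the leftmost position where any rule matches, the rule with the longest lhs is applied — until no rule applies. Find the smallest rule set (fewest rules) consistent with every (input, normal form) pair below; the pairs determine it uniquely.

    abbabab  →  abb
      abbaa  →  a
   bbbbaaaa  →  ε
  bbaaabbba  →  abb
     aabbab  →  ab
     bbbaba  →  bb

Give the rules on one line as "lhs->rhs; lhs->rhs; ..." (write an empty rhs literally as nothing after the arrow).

aab->a; ba->

  | abbabab => abbab => abb
  | abbaa => aba => a
  | bbbbaaaa => bbbaaa => bbaa => ba => ε
  | bbaaabbba => baabbba => abbba => abb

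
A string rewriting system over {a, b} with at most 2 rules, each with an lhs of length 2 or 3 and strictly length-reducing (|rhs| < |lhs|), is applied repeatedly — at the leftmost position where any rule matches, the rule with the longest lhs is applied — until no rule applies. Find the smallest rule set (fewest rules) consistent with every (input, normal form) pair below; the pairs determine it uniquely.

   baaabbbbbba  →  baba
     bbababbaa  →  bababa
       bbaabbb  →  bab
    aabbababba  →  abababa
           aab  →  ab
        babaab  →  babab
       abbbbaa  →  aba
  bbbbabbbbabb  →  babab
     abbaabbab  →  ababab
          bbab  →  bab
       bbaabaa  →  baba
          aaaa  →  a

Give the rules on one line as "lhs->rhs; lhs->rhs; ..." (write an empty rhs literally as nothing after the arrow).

  | baaabbbbbba => baabbbbbba => babbbbbba => babbbbba => babbbba => babbba => babba => baba
  | bbababbaa => bababbaa => bababaa => bababa
  | bbaabbb => baabbb => babbb => babb => bab
  | aabbababba => abbababba => abababba => abababa

aa->a; bb->b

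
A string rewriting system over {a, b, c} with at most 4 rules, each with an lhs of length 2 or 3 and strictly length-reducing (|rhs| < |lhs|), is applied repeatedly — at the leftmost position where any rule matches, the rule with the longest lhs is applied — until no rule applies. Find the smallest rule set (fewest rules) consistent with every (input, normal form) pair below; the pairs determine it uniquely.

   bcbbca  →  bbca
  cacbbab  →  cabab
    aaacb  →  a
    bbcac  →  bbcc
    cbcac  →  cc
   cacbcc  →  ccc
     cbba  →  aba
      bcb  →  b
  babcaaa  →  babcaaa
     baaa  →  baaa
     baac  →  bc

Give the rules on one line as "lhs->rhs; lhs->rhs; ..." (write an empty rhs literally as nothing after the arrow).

  | bcbbca => bbca
  | cacbbab => ccbbab => cabab
  | aaacb => aacb => acb => cb => a
  | bbcac => bbcc

ac->c; bcb->b; cb->a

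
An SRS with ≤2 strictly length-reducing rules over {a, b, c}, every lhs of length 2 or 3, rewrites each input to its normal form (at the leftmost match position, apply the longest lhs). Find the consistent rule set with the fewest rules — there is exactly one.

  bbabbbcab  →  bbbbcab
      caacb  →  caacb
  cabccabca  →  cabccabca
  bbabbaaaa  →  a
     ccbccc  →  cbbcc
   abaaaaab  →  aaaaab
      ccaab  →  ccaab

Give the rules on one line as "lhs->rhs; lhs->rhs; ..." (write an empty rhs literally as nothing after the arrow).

ba->; cbc->bb

  | bbabbbcab => bbbbcab
  | caacb
  | cabccabca
  | bbabbaaaa => bbbaaaa => bbaaa => baa => a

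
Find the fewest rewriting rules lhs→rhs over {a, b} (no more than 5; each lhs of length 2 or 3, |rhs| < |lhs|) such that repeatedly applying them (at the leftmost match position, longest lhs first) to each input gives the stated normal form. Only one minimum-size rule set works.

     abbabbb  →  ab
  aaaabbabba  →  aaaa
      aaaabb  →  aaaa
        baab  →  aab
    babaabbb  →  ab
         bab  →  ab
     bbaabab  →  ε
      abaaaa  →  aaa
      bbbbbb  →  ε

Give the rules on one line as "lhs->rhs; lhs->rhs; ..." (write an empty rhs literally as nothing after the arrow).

aba->b; ba->a; bb->; bba->

  | abbabbb => abbb => ab
  | aaaabbabba => aaaabba => aaaa
  | aaaabb => aaaa
  | baab => aab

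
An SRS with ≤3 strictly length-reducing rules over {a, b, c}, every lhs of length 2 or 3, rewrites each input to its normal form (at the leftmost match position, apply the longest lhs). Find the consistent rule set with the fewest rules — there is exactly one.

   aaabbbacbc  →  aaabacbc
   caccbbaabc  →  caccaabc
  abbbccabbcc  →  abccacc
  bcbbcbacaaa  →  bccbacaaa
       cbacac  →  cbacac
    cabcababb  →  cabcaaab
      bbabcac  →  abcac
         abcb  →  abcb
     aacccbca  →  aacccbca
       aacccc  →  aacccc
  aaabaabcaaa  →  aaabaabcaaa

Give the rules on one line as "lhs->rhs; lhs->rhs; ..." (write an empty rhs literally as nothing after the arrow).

  | aaabbbacbc => aaabacbc
  | caccbbaabc => caccaabc
  | abbbccabbcc => abccabbcc => abccacc
  | bcbbcbacaaa => bccbacaaa

bab->aa; bb->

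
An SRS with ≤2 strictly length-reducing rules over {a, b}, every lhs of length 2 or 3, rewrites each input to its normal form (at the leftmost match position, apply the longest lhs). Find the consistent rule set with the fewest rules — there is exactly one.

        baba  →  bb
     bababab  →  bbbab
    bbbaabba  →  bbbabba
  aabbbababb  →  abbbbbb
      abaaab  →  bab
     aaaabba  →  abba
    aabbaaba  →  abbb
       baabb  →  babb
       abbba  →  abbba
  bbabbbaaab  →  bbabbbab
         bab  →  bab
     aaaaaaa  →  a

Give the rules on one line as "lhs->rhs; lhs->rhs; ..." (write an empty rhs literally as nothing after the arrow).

  | baba => bb
  | bababab => bbbab
  | bbbaabba => bbbabba
  | aabbbababb => abbbababb => abbbbbb

aa->a; aba->b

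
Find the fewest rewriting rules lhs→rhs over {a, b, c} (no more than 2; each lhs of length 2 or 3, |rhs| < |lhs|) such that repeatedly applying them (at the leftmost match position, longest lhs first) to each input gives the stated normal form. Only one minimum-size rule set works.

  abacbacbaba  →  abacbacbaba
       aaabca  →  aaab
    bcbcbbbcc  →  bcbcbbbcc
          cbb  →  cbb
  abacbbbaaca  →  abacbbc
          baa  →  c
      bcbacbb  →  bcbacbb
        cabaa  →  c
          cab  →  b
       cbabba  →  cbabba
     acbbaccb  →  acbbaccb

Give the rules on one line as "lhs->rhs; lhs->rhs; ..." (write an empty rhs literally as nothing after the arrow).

baa->c; ca->

  | abacbacbaba
  | aaabca => aaab
  | bcbcbbbcc
  | cbb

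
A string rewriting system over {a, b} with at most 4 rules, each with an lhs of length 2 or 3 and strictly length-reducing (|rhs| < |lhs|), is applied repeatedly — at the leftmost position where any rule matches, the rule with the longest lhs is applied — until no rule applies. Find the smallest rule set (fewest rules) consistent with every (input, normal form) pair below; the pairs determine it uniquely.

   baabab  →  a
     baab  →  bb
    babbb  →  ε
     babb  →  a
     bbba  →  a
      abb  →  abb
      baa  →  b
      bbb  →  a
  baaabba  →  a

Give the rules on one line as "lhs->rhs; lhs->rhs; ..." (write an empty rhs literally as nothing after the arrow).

  | baabab => babab => bbab => bbb => aa => a
  | baab => bab => bb
  | babbb => bbbb => aab => ε
  | babb => bbb => aa => a

aa->a; aab->; ba->b; bbb->aa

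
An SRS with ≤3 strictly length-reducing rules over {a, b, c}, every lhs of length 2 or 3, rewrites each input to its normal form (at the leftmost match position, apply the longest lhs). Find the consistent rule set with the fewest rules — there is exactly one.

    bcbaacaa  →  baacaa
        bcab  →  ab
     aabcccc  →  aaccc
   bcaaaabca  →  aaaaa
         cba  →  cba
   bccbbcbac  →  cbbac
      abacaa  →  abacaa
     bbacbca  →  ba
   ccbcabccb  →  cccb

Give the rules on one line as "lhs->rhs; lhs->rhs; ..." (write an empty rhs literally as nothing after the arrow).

  | bcbaacaa => baacaa
  | bcab => ab
  | aabcccc => aaccc
  | bcaaaabca => aaaabca => aaaaa

acb->cb; bc->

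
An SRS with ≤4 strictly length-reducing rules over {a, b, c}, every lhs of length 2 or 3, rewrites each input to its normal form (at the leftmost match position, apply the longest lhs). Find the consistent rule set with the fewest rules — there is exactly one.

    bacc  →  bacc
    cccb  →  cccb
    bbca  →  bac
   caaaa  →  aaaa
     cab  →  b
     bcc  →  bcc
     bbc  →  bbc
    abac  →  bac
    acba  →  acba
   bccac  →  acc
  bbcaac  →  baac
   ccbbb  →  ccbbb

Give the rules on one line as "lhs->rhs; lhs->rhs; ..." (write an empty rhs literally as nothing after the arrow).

  | bacc
  | cccb
  | bbca => bac
  | caaaa => aaaa

ab->b; bca->ac; ca->a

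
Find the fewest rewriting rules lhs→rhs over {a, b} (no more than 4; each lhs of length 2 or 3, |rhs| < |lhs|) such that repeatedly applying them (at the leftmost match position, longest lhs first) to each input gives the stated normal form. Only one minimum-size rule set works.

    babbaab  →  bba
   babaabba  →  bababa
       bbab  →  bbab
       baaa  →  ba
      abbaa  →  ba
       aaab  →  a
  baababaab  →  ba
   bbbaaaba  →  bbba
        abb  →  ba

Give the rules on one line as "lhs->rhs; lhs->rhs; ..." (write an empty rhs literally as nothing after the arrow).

aa->a; aab->a; abb->ba

  | babbaab => bbaaab => bbaab => bba
  | babaabba => bababa
  | bbab
  | baaa => baa => ba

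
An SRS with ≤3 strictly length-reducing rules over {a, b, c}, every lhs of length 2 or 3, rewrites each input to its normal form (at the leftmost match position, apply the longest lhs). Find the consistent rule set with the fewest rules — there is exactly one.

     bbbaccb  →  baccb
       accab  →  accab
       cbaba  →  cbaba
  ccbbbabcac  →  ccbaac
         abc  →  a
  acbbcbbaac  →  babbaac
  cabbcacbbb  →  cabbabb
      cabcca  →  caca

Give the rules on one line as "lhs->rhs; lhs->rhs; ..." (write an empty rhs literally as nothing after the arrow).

acb->ba; bbb->b; bc->

  | bbbaccb => baccb
  | accab
  | cbaba
  | ccbbbabcac => ccbabcac => ccbaac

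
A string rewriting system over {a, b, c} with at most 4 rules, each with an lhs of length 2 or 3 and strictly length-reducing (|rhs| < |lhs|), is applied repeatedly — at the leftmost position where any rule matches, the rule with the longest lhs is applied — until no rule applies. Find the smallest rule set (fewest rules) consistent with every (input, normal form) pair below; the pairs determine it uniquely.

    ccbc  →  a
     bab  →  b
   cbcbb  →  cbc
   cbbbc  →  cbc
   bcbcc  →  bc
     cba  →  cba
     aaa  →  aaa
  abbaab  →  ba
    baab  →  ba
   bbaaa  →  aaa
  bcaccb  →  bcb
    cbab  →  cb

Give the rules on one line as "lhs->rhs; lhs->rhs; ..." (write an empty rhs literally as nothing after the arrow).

  | ccbc => bbc => a
  | bab => b
  | cbcbb => cbc
  | cbbbc => cbc

ab->; bb->; bbc->a; cc->b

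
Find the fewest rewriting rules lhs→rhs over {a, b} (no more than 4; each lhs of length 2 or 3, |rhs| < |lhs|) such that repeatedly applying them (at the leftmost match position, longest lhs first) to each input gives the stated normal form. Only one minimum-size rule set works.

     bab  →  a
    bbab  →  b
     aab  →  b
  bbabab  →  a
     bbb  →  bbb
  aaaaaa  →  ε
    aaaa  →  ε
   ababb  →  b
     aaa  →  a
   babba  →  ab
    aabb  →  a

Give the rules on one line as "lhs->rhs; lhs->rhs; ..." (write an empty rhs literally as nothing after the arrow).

aa->; aab->ba; ba->b; bab->a

  | bab => a
  | bbab => ba => b
  | aab => ba => b
  | bbabab => baab => bab => a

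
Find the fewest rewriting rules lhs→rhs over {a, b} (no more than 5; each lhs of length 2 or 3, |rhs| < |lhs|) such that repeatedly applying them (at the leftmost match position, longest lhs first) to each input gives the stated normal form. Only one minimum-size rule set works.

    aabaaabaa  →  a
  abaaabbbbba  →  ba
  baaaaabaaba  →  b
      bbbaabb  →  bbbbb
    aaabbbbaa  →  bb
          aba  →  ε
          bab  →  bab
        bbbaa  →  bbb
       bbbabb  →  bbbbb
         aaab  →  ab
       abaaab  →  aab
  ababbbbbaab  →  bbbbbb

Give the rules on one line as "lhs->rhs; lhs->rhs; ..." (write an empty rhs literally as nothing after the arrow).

  | aabaaabaa => aaabaa => abaa => a
  | abaaabbbbba => aabbbbba => abbba => ba
  | baaaaabaaba => baaabaaba => babaaba => baba => b
  | bbbaabb => bbbabb => bbbbb

aaa->a; aba->; abb->; bba->bb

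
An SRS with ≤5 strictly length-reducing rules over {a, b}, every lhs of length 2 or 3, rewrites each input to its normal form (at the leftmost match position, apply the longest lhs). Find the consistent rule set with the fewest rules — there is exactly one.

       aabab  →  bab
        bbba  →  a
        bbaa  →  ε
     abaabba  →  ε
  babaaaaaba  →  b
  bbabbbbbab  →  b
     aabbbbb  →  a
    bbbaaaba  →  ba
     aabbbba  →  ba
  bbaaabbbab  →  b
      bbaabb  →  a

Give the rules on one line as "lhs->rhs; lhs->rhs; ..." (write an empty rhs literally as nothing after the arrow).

  | aabab => bab
  | bbba => a
  | bbaa => aaa => ε
  | abaabba => abbba => aa => ε

aa->; aaa->; bb->a; bbb->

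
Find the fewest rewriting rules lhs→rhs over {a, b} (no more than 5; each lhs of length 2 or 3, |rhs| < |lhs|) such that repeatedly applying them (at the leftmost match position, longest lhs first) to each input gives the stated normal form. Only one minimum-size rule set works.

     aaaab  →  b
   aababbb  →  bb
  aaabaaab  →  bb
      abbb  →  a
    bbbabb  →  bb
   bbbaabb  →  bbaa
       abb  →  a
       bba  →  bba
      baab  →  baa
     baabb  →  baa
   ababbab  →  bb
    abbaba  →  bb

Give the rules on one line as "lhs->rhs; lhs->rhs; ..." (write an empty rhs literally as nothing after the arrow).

  | aaaab => bbab => b
  | aababbb => aaabbb => bbbbb => bbbb => bbb => bb
  | aaabaaab => bbbaaab => bbaaab => bbbbb => bbbb => bbb => bb
  | abbb => abb => ab => a

aaa->bb; ab->a; bab->; bbb->bb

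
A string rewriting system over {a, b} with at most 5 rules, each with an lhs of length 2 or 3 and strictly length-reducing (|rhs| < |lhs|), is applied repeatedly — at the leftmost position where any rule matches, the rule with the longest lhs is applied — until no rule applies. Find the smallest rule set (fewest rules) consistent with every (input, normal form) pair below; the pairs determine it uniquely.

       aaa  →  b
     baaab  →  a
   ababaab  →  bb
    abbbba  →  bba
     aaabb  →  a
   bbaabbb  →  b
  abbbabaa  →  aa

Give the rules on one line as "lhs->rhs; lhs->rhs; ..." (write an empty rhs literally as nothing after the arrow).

aaa->b; abb->; bab->; bbb->a

  | aaa => b
  | baaab => bbb => a
  | ababaab => aaab => bb
  | abbbba => bba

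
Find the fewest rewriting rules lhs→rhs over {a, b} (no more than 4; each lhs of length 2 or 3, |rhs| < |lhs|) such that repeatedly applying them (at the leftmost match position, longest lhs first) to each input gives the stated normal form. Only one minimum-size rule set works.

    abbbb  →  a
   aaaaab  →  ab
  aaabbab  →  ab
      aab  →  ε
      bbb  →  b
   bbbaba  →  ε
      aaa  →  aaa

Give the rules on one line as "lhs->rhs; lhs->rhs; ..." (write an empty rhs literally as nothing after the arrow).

  | abbbb => abb => a
  | aaaaab => aaabb => abbb => ab
  | aaabbab => abbbab => abab => ab
  | aab => bb => ε

aab->bb; ba->; bb->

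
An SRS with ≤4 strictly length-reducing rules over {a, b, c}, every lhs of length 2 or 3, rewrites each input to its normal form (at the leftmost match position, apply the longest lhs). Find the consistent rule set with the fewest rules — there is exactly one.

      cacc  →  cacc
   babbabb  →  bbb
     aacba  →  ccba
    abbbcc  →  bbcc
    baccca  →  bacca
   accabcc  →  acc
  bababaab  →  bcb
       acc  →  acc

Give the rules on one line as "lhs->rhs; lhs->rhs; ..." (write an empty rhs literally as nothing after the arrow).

aa->c; ab->; ccc->cc

  | cacc
  | babbabb => bbabb => bbb
  | aacba => ccba
  | abbbcc => bbcc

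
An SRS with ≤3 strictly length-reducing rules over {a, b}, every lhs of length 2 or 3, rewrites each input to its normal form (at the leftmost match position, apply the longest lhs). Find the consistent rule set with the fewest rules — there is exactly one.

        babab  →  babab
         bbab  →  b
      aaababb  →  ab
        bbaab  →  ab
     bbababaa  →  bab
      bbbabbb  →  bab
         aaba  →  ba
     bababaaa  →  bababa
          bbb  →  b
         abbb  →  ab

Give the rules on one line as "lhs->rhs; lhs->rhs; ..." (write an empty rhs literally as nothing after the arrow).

  | babab
  | bbab => aab => b
  | aaababb => ababb => abaa => ab
  | bbaab => aaab => ab

aa->; bb->a; bbb->b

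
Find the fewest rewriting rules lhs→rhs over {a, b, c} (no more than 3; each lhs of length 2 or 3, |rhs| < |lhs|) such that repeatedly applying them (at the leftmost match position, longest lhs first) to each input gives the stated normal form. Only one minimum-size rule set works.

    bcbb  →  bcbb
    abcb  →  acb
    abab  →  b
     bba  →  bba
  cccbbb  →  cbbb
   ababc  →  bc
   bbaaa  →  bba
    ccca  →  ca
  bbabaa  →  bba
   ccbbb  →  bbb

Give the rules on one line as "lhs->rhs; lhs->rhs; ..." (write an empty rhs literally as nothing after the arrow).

aa->; ab->a; cc->

  | bcbb
  | abcb => acb
  | abab => aab => b
  | bba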